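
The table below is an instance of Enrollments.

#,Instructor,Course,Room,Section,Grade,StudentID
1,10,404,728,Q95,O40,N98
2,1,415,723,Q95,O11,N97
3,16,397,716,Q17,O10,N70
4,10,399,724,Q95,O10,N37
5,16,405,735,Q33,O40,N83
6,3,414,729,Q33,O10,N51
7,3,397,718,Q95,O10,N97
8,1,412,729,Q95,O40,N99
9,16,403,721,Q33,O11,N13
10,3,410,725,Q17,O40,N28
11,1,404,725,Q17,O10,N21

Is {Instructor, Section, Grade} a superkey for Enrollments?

Yes

All 11 rows have distinct {Instructor, Section, Grade} values, so {Instructor, Section, Grade} → (all attributes) holds and {Instructor, Section, Grade} is a superkey.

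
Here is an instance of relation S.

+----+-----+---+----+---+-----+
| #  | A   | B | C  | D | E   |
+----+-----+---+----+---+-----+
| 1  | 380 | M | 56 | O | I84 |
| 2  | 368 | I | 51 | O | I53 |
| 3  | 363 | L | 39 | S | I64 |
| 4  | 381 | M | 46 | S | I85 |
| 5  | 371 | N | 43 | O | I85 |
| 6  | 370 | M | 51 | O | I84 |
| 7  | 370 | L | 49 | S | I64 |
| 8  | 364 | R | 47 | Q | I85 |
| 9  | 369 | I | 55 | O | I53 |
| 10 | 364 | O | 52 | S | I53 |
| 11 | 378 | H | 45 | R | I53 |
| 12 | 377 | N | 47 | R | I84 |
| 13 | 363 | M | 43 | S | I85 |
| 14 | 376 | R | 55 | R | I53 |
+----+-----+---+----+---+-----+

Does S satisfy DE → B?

No

(D=O, E=I84): rows 1, 6 → B = M, M ✓
(D=O, E=I53): rows 2, 9 → B = I, I ✓
(D=S, E=I64): rows 3, 7 → B = L, L ✓
(D=S, E=I85): rows 4, 13 → B = M, M ✓
(D=O, E=I85): row 5 → B = N ✓
(D=Q, E=I85): row 8 → B = R ✓
(D=S, E=I53): row 10 → B = O ✓
(D=R, E=I53): rows 11, 14 → B takes values {H, R} — violation
(D=R, E=I84): row 12 → B = N ✓
Two rows agree on DE but differ on B, so DE → B does not hold.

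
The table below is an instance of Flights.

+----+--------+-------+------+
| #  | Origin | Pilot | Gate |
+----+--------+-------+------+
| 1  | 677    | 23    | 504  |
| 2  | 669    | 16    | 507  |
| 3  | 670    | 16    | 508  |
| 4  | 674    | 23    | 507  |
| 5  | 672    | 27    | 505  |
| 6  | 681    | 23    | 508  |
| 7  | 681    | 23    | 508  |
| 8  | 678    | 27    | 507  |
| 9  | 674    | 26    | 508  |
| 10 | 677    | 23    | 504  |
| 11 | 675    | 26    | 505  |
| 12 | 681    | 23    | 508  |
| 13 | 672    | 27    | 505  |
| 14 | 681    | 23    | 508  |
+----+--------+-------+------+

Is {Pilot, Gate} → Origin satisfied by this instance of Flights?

(Pilot=23, Gate=504): rows 1, 10 → Origin = 677, 677 ✓
(Pilot=16, Gate=507): row 2 → Origin = 669 ✓
(Pilot=16, Gate=508): row 3 → Origin = 670 ✓
(Pilot=23, Gate=507): row 4 → Origin = 674 ✓
(Pilot=27, Gate=505): rows 5, 13 → Origin = 672, 672 ✓
(Pilot=23, Gate=508): rows 6, 7, 12, 14 → Origin = 681, 681, 681, 681 ✓
(Pilot=27, Gate=507): row 8 → Origin = 678 ✓
(Pilot=26, Gate=508): row 9 → Origin = 674 ✓
(Pilot=26, Gate=505): row 11 → Origin = 675 ✓
Every {Pilot, Gate} value is associated with a single Origin value, so {Pilot, Gate} → Origin holds.

Yes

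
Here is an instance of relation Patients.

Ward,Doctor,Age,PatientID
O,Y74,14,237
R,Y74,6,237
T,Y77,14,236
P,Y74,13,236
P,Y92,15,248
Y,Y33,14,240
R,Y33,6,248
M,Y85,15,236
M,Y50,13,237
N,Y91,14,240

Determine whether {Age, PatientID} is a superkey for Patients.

Two distinct rows share (Age=14, PatientID=240), so {Age, PatientID} does not determine every attribute — not a superkey.

No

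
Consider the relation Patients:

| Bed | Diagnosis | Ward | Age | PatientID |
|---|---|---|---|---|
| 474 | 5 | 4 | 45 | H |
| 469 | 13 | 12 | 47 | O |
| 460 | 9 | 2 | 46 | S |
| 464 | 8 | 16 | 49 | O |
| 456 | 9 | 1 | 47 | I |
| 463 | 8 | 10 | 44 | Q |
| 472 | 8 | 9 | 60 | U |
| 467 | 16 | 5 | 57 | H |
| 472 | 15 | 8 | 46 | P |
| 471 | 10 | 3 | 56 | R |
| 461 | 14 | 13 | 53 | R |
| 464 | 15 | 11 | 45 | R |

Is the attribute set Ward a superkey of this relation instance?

All 12 rows have distinct Ward values, so Ward → (all attributes) holds and Ward is a superkey.

Yes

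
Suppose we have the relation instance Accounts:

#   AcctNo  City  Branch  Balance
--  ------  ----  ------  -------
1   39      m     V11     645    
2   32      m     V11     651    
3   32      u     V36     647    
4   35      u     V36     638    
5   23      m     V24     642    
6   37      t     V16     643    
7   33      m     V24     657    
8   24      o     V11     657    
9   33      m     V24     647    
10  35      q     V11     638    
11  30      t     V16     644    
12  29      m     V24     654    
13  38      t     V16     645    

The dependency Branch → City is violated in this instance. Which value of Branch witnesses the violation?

V11

Branch=V11: rows 1, 2, 8, 10 → City takes values {m, o, q} — violation
Branch=V36: rows 3, 4 → City = u, u ✓
Branch=V24: rows 5, 7, 9, 12 → City = m, m, m, m ✓
Branch=V16: rows 6, 11, 13 → City = t, t, t ✓
The only Branch value with inconsistent City is Branch=V11.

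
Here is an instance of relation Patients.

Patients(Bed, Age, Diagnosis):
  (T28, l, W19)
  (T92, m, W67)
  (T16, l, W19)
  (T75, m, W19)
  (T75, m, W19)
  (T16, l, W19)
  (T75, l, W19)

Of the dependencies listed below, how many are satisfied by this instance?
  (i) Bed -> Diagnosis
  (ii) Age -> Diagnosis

(i) Bed -> Diagnosis: every LHS value maps to a single RHS value — holds.
(ii) Age -> Diagnosis: Age=m: 3 rows → Diagnosis takes values {W67, W19} — violation — fails.
1 of the 2 dependencies holds.

1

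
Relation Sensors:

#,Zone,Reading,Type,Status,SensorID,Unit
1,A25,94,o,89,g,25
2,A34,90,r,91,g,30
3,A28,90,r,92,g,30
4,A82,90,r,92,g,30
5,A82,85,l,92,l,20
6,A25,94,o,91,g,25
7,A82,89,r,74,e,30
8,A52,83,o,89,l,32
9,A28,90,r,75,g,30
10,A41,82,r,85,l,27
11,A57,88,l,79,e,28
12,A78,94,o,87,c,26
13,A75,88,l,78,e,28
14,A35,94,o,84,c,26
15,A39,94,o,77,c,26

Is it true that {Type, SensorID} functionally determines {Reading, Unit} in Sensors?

(Type=o, SensorID=g): rows 1, 6 → {Reading,Unit} = (94, 25), (94, 25) ✓
(Type=r, SensorID=g): rows 2, 3, 4, 9 → {Reading,Unit} = (90, 30), (90, 30), (90, 30), (90, 30) ✓
(Type=l, SensorID=l): row 5 → {Reading,Unit} = (85, 20) ✓
(Type=r, SensorID=e): row 7 → {Reading,Unit} = (89, 30) ✓
(Type=o, SensorID=l): row 8 → {Reading,Unit} = (83, 32) ✓
(Type=r, SensorID=l): row 10 → {Reading,Unit} = (82, 27) ✓
(Type=l, SensorID=e): rows 11, 13 → {Reading,Unit} = (88, 28), (88, 28) ✓
(Type=o, SensorID=c): rows 12, 14, 15 → {Reading,Unit} = (94, 26), (94, 26), (94, 26) ✓
Every {Type, SensorID} value is associated with a single {Reading, Unit} value, so {Type, SensorID} → {Reading, Unit} holds.

Yes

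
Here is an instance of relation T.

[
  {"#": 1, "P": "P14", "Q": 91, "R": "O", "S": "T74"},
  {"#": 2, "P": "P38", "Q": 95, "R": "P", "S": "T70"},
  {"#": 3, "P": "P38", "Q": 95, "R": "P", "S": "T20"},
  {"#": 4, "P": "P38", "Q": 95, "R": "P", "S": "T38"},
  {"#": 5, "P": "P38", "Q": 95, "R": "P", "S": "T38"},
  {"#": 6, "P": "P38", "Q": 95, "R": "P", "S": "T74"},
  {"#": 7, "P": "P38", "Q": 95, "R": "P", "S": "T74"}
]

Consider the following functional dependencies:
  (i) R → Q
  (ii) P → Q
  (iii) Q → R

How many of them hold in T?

(i) R → Q: every LHS value maps to a single RHS value — holds.
(ii) P → Q: every LHS value maps to a single RHS value — holds.
(iii) Q → R: every LHS value maps to a single RHS value — holds.
3 of the 3 dependencies hold.

3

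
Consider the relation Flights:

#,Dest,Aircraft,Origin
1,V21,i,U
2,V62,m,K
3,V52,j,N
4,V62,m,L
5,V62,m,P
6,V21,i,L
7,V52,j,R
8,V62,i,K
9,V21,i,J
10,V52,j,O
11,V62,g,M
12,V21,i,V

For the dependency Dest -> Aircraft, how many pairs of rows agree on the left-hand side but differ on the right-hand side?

Dest=V21: all 4 rows agree on Aircraft — 0 pairs.
Dest=V62: violating pairs (2,8), (2,11), (4,8), (4,11), (5,8), (5,11), (8,11) — 7 pairs.
Dest=V52: all 3 rows agree on Aircraft — 0 pairs.

7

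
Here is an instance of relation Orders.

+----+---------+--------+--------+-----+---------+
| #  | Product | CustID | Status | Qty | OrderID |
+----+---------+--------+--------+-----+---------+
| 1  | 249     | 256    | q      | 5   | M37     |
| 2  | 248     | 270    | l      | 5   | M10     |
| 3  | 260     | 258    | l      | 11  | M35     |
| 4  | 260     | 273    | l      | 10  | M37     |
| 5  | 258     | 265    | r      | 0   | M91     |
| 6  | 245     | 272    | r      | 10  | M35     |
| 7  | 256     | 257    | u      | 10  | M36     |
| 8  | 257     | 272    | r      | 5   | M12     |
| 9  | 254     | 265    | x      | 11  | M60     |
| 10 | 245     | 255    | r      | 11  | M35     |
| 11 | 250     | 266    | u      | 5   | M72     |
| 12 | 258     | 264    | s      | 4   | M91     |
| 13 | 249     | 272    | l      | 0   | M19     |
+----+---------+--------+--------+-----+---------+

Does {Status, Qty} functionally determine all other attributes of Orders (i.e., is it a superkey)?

Yes

All 13 rows have distinct {Status, Qty} values, so {Status, Qty} → (all attributes) holds and {Status, Qty} is a superkey.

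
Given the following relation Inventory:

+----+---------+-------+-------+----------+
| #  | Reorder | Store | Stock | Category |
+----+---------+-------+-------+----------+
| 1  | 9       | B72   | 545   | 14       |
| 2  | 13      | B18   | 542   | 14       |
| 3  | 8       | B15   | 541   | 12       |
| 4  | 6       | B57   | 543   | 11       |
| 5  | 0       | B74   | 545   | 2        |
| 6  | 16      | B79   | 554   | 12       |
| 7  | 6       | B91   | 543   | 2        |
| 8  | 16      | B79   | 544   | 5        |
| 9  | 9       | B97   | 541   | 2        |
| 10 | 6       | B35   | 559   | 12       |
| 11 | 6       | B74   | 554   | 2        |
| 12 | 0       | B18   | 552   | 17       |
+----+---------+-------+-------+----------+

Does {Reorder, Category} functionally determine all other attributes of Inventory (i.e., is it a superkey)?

Rows 7 and 11 have the same {Reorder, Category} value (Reorder=6, Category=2) but are distinct tuples, so {Reorder, Category} does not determine every attribute — not a superkey.

No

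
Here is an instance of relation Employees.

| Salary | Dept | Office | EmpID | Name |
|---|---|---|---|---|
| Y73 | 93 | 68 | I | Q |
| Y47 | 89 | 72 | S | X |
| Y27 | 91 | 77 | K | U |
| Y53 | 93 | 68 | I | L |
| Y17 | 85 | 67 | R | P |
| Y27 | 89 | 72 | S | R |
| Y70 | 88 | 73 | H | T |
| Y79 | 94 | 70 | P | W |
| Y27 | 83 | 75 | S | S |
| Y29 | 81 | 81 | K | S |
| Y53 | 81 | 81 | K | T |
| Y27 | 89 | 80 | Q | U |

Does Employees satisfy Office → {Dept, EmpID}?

Yes

Office=68: 2 rows → {Dept,EmpID} = (93, I), (93, I) ✓
Office=72: 2 rows → {Dept,EmpID} = (89, S), (89, S) ✓
Office=77: 1 row → {Dept,EmpID} = (91, K) ✓
Office=67: 1 row → {Dept,EmpID} = (85, R) ✓
Office=73: 1 row → {Dept,EmpID} = (88, H) ✓
Office=70: 1 row → {Dept,EmpID} = (94, P) ✓
Office=75: 1 row → {Dept,EmpID} = (83, S) ✓
Office=81: 2 rows → {Dept,EmpID} = (81, K), (81, K) ✓
Office=80: 1 row → {Dept,EmpID} = (89, Q) ✓
Every Office value is associated with a single {Dept, EmpID} value, so Office → {Dept, EmpID} holds.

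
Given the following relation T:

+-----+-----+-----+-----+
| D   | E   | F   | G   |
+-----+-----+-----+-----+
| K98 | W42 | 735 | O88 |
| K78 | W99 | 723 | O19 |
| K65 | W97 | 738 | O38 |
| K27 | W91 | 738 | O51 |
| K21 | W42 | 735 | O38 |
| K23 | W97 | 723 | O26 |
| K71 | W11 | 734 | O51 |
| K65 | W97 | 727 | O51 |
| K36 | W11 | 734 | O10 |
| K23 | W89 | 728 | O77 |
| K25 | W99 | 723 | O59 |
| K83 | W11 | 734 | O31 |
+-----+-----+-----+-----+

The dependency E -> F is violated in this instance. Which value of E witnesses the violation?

W97

E=W42: 2 rows → F = 735, 735 ✓
E=W99: 2 rows → F = 723, 723 ✓
E=W97: 3 rows → F takes values {738, 723, 727} — violation
E=W91: 1 row → F = 738 ✓
E=W11: 3 rows → F = 734, 734, 734 ✓
E=W89: 1 row → F = 728 ✓
The only E value with inconsistent F is E=W97.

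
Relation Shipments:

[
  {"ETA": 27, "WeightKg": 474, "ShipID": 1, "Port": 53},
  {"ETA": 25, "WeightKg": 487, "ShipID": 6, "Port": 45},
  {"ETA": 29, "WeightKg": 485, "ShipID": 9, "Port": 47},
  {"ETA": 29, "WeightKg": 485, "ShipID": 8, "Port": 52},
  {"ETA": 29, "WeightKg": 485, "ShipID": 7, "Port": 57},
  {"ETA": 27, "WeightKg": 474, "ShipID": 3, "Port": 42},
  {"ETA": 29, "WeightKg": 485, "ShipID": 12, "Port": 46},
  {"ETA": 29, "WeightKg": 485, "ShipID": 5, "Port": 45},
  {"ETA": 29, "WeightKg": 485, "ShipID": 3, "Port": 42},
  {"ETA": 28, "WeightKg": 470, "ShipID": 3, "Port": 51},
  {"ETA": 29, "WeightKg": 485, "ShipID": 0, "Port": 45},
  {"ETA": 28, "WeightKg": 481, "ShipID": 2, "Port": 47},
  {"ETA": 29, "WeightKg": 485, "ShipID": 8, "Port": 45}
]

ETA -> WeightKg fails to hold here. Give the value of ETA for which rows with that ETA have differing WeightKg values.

ETA=27: 2 rows → WeightKg = 474, 474 ✓
ETA=25: 1 row → WeightKg = 487 ✓
ETA=29: 8 rows → WeightKg = 485, 485, 485, 485, 485, 485, 485, 485 ✓
ETA=28: 2 rows → WeightKg takes values {470, 481} — violation
The only ETA value with inconsistent WeightKg is ETA=28.

28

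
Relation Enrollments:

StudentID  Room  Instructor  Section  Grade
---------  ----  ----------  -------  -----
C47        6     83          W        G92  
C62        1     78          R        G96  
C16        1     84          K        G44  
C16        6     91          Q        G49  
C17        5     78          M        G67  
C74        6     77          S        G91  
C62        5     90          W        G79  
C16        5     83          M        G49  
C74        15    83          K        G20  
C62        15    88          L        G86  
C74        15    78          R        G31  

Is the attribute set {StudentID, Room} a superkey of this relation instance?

Two distinct rows share (StudentID=C74, Room=15), so {StudentID, Room} does not determine every attribute — not a superkey.

No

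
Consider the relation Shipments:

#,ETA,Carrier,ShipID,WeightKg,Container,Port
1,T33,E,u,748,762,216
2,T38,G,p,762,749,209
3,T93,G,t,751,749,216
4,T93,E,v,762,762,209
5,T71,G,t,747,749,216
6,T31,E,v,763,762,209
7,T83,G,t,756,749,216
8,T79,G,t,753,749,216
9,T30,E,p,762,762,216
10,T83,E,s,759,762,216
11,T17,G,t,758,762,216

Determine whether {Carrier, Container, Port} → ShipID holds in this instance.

(Carrier=E, Container=762, Port=216): rows 1, 9, 10 → ShipID takes values {u, p, s} — violation
(Carrier=G, Container=749, Port=209): row 2 → ShipID = p ✓
(Carrier=G, Container=749, Port=216): rows 3, 5, 7, 8 → ShipID = t, t, t, t ✓
(Carrier=E, Container=762, Port=209): rows 4, 6 → ShipID = v, v ✓
(Carrier=G, Container=762, Port=216): row 11 → ShipID = t ✓
Two rows agree on {Carrier, Container, Port} but differ on ShipID, so {Carrier, Container, Port} → ShipID does not hold.

No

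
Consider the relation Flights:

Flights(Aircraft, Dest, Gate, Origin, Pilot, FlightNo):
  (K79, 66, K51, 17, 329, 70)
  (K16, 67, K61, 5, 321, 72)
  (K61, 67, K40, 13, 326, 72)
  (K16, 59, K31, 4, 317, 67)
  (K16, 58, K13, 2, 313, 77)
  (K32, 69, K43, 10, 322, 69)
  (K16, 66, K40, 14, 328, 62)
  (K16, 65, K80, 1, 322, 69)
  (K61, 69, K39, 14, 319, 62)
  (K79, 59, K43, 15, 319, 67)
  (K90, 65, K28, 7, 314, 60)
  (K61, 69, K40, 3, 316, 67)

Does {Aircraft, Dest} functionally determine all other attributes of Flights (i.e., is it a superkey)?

Two distinct rows share (Aircraft=K61, Dest=69), so {Aircraft, Dest} does not determine every attribute — not a superkey.

No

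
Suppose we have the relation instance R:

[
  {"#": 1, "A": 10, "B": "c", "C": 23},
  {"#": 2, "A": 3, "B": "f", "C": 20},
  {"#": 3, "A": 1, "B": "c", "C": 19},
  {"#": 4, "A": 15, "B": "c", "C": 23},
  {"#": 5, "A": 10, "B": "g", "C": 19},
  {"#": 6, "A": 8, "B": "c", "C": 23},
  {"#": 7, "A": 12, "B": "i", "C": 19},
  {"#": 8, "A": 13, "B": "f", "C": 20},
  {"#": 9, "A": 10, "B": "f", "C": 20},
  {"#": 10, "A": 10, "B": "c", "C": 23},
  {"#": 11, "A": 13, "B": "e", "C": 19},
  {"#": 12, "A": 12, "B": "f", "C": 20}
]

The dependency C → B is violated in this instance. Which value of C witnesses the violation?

C=23: rows 1, 4, 6, 10 → B = c, c, c, c ✓
C=20: rows 2, 8, 9, 12 → B = f, f, f, f ✓
C=19: rows 3, 5, 7, 11 → B takes values {c, g, i, e} — violation
The only C value with inconsistent B is C=19.

19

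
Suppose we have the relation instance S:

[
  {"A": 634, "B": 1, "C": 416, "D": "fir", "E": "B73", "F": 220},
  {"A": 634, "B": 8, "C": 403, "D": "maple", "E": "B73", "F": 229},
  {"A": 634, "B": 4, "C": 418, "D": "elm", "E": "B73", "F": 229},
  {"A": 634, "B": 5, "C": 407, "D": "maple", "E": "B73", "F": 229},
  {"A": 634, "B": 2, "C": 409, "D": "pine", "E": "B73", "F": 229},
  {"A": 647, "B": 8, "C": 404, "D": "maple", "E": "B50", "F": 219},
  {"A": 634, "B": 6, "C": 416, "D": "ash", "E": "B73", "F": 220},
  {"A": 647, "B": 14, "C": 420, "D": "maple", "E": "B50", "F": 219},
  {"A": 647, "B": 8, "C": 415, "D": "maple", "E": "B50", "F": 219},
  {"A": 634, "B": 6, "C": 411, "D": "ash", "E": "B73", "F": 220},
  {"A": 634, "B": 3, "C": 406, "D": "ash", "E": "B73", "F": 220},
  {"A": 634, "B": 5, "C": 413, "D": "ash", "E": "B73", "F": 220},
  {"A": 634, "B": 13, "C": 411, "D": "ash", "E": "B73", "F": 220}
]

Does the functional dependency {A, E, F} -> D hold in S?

No

(A=634, E=B73, F=220): 6 rows → D takes values {fir, ash} — violation
(A=634, E=B73, F=229): 4 rows → D takes values {maple, elm, pine} — violation
(A=647, E=B50, F=219): 3 rows → D = maple, maple, maple ✓
Two rows agree on {A, E, F} but differ on D, so {A, E, F} -> D does not hold.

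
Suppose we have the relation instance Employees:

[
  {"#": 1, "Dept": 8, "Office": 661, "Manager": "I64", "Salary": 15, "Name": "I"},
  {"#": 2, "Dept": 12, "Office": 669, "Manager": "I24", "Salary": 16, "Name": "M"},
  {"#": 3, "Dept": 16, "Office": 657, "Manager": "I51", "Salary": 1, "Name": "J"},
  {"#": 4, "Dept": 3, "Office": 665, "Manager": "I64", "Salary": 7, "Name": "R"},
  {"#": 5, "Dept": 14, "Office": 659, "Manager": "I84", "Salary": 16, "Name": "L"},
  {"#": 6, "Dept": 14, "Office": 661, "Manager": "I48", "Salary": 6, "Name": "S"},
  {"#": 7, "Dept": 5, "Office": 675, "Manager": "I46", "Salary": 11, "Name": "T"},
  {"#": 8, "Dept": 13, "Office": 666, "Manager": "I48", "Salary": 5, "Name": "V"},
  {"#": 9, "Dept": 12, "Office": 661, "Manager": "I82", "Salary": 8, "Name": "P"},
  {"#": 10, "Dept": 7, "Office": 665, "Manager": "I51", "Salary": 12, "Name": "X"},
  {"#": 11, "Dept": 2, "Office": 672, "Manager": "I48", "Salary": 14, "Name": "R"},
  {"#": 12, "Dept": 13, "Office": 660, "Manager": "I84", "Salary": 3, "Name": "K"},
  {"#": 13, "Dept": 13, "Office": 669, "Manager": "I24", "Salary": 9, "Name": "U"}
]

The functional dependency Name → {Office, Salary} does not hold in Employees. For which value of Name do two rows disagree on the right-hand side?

Name=I: row 1 → {Office,Salary} = (661, 15) ✓
Name=M: row 2 → {Office,Salary} = (669, 16) ✓
Name=J: row 3 → {Office,Salary} = (657, 1) ✓
Name=R: rows 4, 11 → {Office,Salary} takes values {(665, 7), (672, 14)} — violation
Name=L: row 5 → {Office,Salary} = (659, 16) ✓
Name=S: row 6 → {Office,Salary} = (661, 6) ✓
Name=T: row 7 → {Office,Salary} = (675, 11) ✓
Name=V: row 8 → {Office,Salary} = (666, 5) ✓
Name=P: row 9 → {Office,Salary} = (661, 8) ✓
Name=X: row 10 → {Office,Salary} = (665, 12) ✓
Name=K: row 12 → {Office,Salary} = (660, 3) ✓
Name=U: row 13 → {Office,Salary} = (669, 9) ✓
The only Name value with inconsistent RHS is Name=R.

R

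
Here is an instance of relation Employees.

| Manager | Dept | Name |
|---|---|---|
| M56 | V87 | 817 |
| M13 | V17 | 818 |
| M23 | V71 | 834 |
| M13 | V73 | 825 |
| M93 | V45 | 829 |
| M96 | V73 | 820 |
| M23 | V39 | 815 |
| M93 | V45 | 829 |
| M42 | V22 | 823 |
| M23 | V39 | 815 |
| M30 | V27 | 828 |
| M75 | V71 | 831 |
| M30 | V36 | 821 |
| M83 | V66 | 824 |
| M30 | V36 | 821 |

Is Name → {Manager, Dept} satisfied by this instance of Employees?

Yes

Name=817: 1 row → {Manager,Dept} = (M56, V87) ✓
Name=818: 1 row → {Manager,Dept} = (M13, V17) ✓
Name=834: 1 row → {Manager,Dept} = (M23, V71) ✓
Name=825: 1 row → {Manager,Dept} = (M13, V73) ✓
Name=829: 2 rows → {Manager,Dept} = (M93, V45), (M93, V45) ✓
Name=820: 1 row → {Manager,Dept} = (M96, V73) ✓
Name=815: 2 rows → {Manager,Dept} = (M23, V39), (M23, V39) ✓
Name=823: 1 row → {Manager,Dept} = (M42, V22) ✓
Name=828: 1 row → {Manager,Dept} = (M30, V27) ✓
Name=831: 1 row → {Manager,Dept} = (M75, V71) ✓
Name=821: 2 rows → {Manager,Dept} = (M30, V36), (M30, V36) ✓
Name=824: 1 row → {Manager,Dept} = (M83, V66) ✓
Every Name value is associated with a single {Manager, Dept} value, so Name → {Manager, Dept} holds.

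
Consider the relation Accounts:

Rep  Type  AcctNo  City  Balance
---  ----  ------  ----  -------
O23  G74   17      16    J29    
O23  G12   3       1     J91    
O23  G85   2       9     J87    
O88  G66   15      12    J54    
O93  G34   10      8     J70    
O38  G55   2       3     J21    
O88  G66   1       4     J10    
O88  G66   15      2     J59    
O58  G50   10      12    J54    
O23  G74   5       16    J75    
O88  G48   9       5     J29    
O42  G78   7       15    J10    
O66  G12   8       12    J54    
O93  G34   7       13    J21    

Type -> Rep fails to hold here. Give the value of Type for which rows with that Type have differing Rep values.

G12

Type=G74: 2 rows → Rep = O23, O23 ✓
Type=G12: 2 rows → Rep takes values {O23, O66} — violation
Type=G85: 1 row → Rep = O23 ✓
Type=G66: 3 rows → Rep = O88, O88, O88 ✓
Type=G34: 2 rows → Rep = O93, O93 ✓
Type=G55: 1 row → Rep = O38 ✓
Type=G50: 1 row → Rep = O58 ✓
Type=G48: 1 row → Rep = O88 ✓
Type=G78: 1 row → Rep = O42 ✓
The only Type value with inconsistent Rep is Type=G12.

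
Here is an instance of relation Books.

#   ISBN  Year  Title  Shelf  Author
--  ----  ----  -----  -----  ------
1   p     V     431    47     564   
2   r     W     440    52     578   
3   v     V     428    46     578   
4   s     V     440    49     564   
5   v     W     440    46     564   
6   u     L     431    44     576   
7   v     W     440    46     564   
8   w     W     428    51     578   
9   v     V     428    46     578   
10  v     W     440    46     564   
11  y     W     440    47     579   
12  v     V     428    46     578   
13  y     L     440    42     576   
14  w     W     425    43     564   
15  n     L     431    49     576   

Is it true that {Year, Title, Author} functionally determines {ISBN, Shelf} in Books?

No

(Year=V, Title=431, Author=564): row 1 → {ISBN,Shelf} = (p, 47) ✓
(Year=W, Title=440, Author=578): row 2 → {ISBN,Shelf} = (r, 52) ✓
(Year=V, Title=428, Author=578): rows 3, 9, 12 → {ISBN,Shelf} = (v, 46), (v, 46), (v, 46) ✓
(Year=V, Title=440, Author=564): row 4 → {ISBN,Shelf} = (s, 49) ✓
(Year=W, Title=440, Author=564): rows 5, 7, 10 → {ISBN,Shelf} = (v, 46), (v, 46), (v, 46) ✓
(Year=L, Title=431, Author=576): rows 6, 15 → {ISBN,Shelf} takes values {(u, 44), (n, 49)} — violation
(Year=W, Title=428, Author=578): row 8 → {ISBN,Shelf} = (w, 51) ✓
(Year=W, Title=440, Author=579): row 11 → {ISBN,Shelf} = (y, 47) ✓
(Year=L, Title=440, Author=576): row 13 → {ISBN,Shelf} = (y, 42) ✓
(Year=W, Title=425, Author=564): row 14 → {ISBN,Shelf} = (w, 43) ✓
Two rows agree on {Year, Title, Author} but differ on {ISBN, Shelf}, so {Year, Title, Author} → {ISBN, Shelf} does not hold.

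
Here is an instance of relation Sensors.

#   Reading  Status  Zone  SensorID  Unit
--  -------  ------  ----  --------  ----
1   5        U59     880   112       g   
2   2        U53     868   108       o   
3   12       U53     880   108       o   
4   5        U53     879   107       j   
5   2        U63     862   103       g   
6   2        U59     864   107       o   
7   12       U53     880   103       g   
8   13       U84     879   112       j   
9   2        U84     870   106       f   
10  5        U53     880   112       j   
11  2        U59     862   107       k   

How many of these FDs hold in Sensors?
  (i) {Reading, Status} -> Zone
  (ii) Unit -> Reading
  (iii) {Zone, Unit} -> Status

(i) {Reading, Status} -> Zone: (Reading=5, Status=U53): rows 4, 10 → Zone takes values {879, 880} — violation; (Reading=2, Status=U59): rows 6, 11 → Zone takes values {864, 862} — violation — fails.
(ii) Unit -> Reading: Unit=g: rows 1, 5, 7 → Reading takes values {5, 2, 12} — violation; Unit=o: rows 2, 3, 6 → Reading takes values {2, 12} — violation; Unit=j: rows 4, 8, 10 → Reading takes values {5, 13} — violation — fails.
(iii) {Zone, Unit} -> Status: (Zone=880, Unit=g): rows 1, 7 → Status takes values {U59, U53} — violation; (Zone=879, Unit=j): rows 4, 8 → Status takes values {U53, U84} — violation — fails.
None of the 3 dependencies hold.

0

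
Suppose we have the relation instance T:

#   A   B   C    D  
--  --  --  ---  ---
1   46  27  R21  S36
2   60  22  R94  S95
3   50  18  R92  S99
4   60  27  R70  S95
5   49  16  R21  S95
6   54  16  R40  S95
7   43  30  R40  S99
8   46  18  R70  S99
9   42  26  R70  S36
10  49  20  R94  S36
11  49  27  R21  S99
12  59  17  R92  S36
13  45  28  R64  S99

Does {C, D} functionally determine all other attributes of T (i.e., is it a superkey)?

All 13 rows have distinct {C, D} values, so {C, D} → (all attributes) holds and {C, D} is a superkey.

Yes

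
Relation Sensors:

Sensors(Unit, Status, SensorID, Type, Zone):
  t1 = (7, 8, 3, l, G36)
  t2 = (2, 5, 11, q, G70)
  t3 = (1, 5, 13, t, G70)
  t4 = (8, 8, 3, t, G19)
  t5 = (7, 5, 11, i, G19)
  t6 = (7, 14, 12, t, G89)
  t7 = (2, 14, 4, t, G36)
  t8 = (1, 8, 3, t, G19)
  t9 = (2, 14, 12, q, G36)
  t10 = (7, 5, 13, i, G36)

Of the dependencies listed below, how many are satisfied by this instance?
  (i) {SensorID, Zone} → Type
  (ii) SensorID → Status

(i) {SensorID, Zone} → Type: every LHS value maps to a single RHS value — holds.
(ii) SensorID → Status: every LHS value maps to a single RHS value — holds.
2 of the 2 dependencies hold.

2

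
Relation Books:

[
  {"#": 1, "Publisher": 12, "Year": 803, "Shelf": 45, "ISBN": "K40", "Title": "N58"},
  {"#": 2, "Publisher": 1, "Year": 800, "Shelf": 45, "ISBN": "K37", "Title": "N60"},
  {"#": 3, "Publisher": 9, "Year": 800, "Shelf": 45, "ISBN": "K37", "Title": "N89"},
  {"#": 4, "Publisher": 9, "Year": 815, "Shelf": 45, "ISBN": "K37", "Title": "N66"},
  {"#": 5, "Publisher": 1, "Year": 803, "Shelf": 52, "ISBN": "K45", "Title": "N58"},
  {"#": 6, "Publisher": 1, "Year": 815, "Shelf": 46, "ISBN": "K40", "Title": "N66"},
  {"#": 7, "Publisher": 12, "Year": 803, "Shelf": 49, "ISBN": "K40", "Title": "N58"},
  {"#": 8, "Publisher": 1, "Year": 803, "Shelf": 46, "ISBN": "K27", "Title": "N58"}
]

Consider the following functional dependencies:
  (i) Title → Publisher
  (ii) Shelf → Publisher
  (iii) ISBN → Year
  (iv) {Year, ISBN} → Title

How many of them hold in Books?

(i) Title → Publisher: Title=N58: rows 1, 5, 7, 8 → Publisher takes values {12, 1} — violation; Title=N66: rows 4, 6 → Publisher takes values {9, 1} — violation — fails.
(ii) Shelf → Publisher: Shelf=45: rows 1, 2, 3, 4 → Publisher takes values {12, 1, 9} — violation — fails.
(iii) ISBN → Year: ISBN=K40: rows 1, 6, 7 → Year takes values {803, 815} — violation; ISBN=K37: rows 2, 3, 4 → Year takes values {800, 815} — violation — fails.
(iv) {Year, ISBN} → Title: (Year=800, ISBN=K37): rows 2, 3 → Title takes values {N60, N89} — violation — fails.
None of the 4 dependencies hold.

0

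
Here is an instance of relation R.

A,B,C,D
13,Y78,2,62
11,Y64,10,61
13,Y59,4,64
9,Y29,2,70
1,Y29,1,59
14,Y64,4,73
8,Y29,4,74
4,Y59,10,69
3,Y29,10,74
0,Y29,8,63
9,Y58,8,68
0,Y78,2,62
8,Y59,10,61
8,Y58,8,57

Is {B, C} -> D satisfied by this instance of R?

(B=Y78, C=2): 2 rows → D = 62, 62 ✓
(B=Y64, C=10): 1 row → D = 61 ✓
(B=Y59, C=4): 1 row → D = 64 ✓
(B=Y29, C=2): 1 row → D = 70 ✓
(B=Y29, C=1): 1 row → D = 59 ✓
(B=Y64, C=4): 1 row → D = 73 ✓
(B=Y29, C=4): 1 row → D = 74 ✓
(B=Y59, C=10): 2 rows → D takes values {69, 61} — violation
(B=Y29, C=10): 1 row → D = 74 ✓
(B=Y29, C=8): 1 row → D = 63 ✓
(B=Y58, C=8): 2 rows → D takes values {68, 57} — violation
Two rows agree on {B, C} but differ on D, so {B, C} -> D does not hold.

No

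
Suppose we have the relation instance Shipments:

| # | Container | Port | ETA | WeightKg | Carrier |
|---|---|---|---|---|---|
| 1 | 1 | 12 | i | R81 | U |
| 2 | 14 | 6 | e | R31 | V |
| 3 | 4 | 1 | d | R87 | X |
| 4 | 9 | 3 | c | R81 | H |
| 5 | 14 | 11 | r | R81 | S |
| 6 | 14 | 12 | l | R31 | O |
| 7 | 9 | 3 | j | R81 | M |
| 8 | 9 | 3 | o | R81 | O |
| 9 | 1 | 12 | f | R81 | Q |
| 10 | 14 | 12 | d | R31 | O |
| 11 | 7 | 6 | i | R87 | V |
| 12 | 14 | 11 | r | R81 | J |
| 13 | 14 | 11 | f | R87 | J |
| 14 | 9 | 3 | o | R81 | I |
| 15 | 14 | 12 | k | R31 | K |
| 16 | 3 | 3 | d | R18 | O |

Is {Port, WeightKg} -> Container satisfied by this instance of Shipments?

Yes

(Port=12, WeightKg=R81): rows 1, 9 → Container = 1, 1 ✓
(Port=6, WeightKg=R31): row 2 → Container = 14 ✓
(Port=1, WeightKg=R87): row 3 → Container = 4 ✓
(Port=3, WeightKg=R81): rows 4, 7, 8, 14 → Container = 9, 9, 9, 9 ✓
(Port=11, WeightKg=R81): rows 5, 12 → Container = 14, 14 ✓
(Port=12, WeightKg=R31): rows 6, 10, 15 → Container = 14, 14, 14 ✓
(Port=6, WeightKg=R87): row 11 → Container = 7 ✓
(Port=11, WeightKg=R87): row 13 → Container = 14 ✓
(Port=3, WeightKg=R18): row 16 → Container = 3 ✓
Every {Port, WeightKg} value is associated with a single Container value, so {Port, WeightKg} -> Container holds.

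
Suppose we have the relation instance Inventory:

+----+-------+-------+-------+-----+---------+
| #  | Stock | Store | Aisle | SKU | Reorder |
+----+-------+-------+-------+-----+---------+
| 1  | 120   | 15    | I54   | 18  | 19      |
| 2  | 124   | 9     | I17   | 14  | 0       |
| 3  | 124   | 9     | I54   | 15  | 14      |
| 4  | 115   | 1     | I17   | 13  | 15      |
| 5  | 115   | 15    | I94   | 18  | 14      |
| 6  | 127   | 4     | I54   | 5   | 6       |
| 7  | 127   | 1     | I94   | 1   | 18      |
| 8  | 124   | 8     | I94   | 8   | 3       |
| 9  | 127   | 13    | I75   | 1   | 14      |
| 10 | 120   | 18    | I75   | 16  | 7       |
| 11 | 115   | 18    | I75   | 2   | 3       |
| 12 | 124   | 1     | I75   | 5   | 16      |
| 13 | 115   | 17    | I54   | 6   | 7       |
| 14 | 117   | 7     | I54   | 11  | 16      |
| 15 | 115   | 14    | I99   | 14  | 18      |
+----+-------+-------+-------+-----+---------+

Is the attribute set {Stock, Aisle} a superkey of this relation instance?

Yes

All 15 rows have distinct {Stock, Aisle} values, so {Stock, Aisle} → (all attributes) holds and {Stock, Aisle} is a superkey.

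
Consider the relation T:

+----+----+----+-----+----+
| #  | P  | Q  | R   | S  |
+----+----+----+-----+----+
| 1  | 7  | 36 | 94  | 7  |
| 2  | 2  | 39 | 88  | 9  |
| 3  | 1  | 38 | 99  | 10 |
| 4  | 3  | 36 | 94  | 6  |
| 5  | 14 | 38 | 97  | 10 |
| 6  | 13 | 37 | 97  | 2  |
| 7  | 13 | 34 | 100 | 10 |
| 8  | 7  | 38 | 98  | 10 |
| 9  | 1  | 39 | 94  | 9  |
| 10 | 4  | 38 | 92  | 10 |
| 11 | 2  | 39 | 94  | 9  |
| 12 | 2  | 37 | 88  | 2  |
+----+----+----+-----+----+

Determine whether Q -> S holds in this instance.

Q=36: rows 1, 4 → S takes values {7, 6} — violation
Q=39: rows 2, 9, 11 → S = 9, 9, 9 ✓
Q=38: rows 3, 5, 8, 10 → S = 10, 10, 10, 10 ✓
Q=37: rows 6, 12 → S = 2, 2 ✓
Q=34: row 7 → S = 10 ✓
Two rows agree on Q but differ on S, so Q -> S does not hold.

No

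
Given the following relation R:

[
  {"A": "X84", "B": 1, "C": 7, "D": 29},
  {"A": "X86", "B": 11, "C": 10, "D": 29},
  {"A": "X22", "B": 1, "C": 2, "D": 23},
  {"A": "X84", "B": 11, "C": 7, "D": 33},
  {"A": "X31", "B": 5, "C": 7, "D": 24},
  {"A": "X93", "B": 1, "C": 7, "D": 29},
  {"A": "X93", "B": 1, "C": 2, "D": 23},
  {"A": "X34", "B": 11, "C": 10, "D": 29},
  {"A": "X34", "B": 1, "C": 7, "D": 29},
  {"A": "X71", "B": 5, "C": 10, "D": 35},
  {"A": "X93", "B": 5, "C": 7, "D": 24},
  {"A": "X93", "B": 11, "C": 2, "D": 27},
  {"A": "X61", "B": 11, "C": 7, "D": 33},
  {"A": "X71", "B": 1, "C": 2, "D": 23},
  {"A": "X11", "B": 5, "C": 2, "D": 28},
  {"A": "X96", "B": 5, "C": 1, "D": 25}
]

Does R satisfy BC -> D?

(B=1, C=7): 3 rows → D = 29, 29, 29 ✓
(B=11, C=10): 2 rows → D = 29, 29 ✓
(B=1, C=2): 3 rows → D = 23, 23, 23 ✓
(B=11, C=7): 2 rows → D = 33, 33 ✓
(B=5, C=7): 2 rows → D = 24, 24 ✓
(B=5, C=10): 1 row → D = 35 ✓
(B=11, C=2): 1 row → D = 27 ✓
(B=5, C=2): 1 row → D = 28 ✓
(B=5, C=1): 1 row → D = 25 ✓
Every BC value is associated with a single D value, so BC -> D holds.

Yes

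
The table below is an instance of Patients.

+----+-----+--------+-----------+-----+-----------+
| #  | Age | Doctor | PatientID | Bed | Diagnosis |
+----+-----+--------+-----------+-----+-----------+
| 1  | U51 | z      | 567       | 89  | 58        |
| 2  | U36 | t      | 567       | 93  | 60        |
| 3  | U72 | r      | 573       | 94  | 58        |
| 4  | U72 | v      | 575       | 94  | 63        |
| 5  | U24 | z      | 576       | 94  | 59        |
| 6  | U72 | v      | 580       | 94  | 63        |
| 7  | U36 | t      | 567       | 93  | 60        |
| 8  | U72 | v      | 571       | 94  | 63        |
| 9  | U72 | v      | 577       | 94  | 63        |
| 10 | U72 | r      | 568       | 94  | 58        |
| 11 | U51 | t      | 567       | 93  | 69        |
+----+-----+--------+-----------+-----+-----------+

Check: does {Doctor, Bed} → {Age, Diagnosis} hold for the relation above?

No

(Doctor=z, Bed=89): row 1 → {Age,Diagnosis} = (U51, 58) ✓
(Doctor=t, Bed=93): rows 2, 7, 11 → {Age,Diagnosis} takes values {(U36, 60), (U51, 69)} — violation
(Doctor=r, Bed=94): rows 3, 10 → {Age,Diagnosis} = (U72, 58), (U72, 58) ✓
(Doctor=v, Bed=94): rows 4, 6, 8, 9 → {Age,Diagnosis} = (U72, 63), (U72, 63), (U72, 63), (U72, 63) ✓
(Doctor=z, Bed=94): row 5 → {Age,Diagnosis} = (U24, 59) ✓
Two rows agree on {Doctor, Bed} but differ on {Age, Diagnosis}, so {Doctor, Bed} → {Age, Diagnosis} does not hold.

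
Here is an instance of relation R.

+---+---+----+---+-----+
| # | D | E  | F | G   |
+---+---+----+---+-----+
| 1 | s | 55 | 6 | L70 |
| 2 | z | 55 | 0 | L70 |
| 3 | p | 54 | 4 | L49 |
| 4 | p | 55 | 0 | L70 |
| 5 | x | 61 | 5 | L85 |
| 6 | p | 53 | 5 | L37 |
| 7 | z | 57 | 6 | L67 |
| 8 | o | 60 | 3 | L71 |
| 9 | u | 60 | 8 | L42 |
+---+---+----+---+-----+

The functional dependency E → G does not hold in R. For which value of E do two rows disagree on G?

60

E=55: rows 1, 2, 4 → G = L70, L70, L70 ✓
E=54: row 3 → G = L49 ✓
E=61: row 5 → G = L85 ✓
E=53: row 6 → G = L37 ✓
E=57: row 7 → G = L67 ✓
E=60: rows 8, 9 → G takes values {L71, L42} — violation
The only E value with inconsistent G is E=60.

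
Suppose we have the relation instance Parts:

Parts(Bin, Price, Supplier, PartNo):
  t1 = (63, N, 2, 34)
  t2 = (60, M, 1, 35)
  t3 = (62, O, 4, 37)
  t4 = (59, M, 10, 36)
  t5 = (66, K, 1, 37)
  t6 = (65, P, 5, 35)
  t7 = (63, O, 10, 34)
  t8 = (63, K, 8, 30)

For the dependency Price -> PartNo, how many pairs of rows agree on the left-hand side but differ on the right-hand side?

3

Price=M: violating pairs (2,4) — 1 pair.
Price=O: violating pairs (3,7) — 1 pair.
Price=K: violating pairs (5,8) — 1 pair.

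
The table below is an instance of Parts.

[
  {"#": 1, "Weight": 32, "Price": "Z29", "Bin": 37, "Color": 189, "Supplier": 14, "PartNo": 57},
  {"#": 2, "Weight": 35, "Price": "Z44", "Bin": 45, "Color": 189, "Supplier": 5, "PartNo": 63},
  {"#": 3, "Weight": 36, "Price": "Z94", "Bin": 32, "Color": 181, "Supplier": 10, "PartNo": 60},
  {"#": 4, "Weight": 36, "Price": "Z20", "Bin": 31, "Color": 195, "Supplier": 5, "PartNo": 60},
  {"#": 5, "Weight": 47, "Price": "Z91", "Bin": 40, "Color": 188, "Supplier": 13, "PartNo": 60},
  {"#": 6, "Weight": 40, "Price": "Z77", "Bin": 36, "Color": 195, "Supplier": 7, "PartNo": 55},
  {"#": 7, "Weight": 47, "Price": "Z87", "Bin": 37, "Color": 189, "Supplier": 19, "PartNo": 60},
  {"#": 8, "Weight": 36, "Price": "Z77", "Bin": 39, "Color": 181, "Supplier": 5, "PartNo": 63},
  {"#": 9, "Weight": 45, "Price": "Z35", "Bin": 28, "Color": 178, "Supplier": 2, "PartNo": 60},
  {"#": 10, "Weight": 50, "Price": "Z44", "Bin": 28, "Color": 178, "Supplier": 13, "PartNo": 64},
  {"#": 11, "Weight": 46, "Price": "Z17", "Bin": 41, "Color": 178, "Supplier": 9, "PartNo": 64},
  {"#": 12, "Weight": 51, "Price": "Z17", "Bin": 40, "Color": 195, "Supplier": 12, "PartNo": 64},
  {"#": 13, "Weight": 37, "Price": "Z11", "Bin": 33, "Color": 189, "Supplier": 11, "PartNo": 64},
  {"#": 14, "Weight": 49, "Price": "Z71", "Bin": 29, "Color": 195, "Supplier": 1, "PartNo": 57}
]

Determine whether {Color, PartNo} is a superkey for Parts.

Rows 10 and 11 have the same {Color, PartNo} value (Color=178, PartNo=64) but are distinct tuples, so {Color, PartNo} does not determine every attribute — not a superkey.

No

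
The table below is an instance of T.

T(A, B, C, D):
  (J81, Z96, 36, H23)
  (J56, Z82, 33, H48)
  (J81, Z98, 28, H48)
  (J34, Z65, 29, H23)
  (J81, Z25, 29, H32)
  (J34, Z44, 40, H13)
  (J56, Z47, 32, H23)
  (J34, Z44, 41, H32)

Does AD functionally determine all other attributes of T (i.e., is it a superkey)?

All 8 rows have distinct AD values, so AD → (all attributes) holds and AD is a superkey.

Yes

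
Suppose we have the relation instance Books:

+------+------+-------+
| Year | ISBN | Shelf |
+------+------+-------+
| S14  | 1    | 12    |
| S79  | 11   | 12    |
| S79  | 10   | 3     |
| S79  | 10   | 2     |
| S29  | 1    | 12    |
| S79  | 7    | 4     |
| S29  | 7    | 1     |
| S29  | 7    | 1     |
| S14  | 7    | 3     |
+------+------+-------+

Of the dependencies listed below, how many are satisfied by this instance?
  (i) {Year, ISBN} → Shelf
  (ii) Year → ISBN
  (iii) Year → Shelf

(i) {Year, ISBN} → Shelf: (Year=S79, ISBN=10): 2 rows → Shelf takes values {3, 2} — violation — fails.
(ii) Year → ISBN: Year=S14: 2 rows → ISBN takes values {1, 7} — violation; Year=S79: 4 rows → ISBN takes values {11, 10, 7} — violation; Year=S29: 3 rows → ISBN takes values {1, 7} — violation — fails.
(iii) Year → Shelf: Year=S14: 2 rows → Shelf takes values {12, 3} — violation; Year=S79: 4 rows → Shelf takes values {12, 3, 2, 4} — violation; Year=S29: 3 rows → Shelf takes values {12, 1} — violation — fails.
None of the 3 dependencies hold.

0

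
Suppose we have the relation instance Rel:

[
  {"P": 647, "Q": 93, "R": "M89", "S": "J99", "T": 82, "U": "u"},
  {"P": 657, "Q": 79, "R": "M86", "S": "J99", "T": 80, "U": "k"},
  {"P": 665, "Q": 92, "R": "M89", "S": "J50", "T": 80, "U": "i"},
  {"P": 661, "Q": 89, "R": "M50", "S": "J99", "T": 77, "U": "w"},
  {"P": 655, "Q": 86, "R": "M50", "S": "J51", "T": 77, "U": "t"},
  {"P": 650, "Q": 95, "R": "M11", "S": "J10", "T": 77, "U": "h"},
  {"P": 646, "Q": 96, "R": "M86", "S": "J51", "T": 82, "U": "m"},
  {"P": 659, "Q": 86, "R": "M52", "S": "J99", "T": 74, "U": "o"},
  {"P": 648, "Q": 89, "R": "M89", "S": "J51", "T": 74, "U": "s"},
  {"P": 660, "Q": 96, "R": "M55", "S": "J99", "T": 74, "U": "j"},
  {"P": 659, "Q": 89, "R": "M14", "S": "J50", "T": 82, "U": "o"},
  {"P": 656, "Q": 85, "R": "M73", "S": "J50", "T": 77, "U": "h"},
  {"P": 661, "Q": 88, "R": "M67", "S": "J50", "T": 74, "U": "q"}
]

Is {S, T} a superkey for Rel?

Two distinct rows share (S=J99, T=74), so {S, T} does not determine every attribute — not a superkey.

No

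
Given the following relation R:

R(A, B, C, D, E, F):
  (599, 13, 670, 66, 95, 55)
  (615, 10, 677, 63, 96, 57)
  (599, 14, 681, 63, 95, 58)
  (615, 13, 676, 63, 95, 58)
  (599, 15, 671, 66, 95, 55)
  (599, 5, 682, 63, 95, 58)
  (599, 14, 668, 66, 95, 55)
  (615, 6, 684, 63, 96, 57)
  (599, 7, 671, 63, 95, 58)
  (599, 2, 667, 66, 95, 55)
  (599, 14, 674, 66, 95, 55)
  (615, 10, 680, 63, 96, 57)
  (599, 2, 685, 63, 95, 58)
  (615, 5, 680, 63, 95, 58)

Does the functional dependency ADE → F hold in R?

Yes

(A=599, D=66, E=95): 5 rows → F = 55, 55, 55, 55, 55 ✓
(A=615, D=63, E=96): 3 rows → F = 57, 57, 57 ✓
(A=599, D=63, E=95): 4 rows → F = 58, 58, 58, 58 ✓
(A=615, D=63, E=95): 2 rows → F = 58, 58 ✓
Every ADE value is associated with a single F value, so ADE → F holds.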